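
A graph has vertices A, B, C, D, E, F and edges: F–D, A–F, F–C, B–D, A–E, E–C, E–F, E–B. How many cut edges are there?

0

The edges on the cycle E-B-D-F-E are not bridges since each lies on that cycle.
Every edge lies on some cycle, so there are no bridges.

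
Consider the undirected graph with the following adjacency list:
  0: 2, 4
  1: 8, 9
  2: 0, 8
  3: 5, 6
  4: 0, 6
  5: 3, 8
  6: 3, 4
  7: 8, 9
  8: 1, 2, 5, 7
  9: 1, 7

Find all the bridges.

none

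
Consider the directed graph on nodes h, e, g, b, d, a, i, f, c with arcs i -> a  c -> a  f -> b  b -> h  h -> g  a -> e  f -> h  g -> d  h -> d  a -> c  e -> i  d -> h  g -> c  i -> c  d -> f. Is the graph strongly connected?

There is no directed path from e to d, so the graph is not strongly connected.

No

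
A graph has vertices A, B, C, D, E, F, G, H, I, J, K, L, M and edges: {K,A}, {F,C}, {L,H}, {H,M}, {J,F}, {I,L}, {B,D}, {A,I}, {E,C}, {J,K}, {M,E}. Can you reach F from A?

Yes

From A we can reach A, C, E, F, H, I, J, K, L, M, which includes F.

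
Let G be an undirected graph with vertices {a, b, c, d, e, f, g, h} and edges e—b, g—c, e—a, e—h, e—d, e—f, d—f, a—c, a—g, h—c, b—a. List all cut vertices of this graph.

Removing e increases the component count from 1 to 2, so e is a cut vertex.
By contrast removing h leaves 1 component; it is not a cut vertex. No other vertex is a cut vertex either.

e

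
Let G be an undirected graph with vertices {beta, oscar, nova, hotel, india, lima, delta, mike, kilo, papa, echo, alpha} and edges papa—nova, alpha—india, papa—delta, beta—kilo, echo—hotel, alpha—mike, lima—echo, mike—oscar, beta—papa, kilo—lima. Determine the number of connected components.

2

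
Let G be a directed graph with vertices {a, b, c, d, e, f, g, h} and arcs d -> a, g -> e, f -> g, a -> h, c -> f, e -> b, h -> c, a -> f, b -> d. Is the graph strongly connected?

From d we can reach every vertex (a, b, c, d, e, f, g, h), and every vertex can reach d (a, b, c, d, e, f, g, h). So the whole graph is one strongly connected component.

Yes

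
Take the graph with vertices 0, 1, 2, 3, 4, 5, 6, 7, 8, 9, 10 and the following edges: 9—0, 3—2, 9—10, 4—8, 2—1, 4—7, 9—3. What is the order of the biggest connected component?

6 is isolated — a component by itself.
5 is isolated — a component by itself.
Starting from 4 we can reach 4, 7, 8. That is one component of size 3.
Starting from 0 we can reach 0, 1, 2, 3, 9, 10. That is one component of size 6.
The largest has 6 vertices.

6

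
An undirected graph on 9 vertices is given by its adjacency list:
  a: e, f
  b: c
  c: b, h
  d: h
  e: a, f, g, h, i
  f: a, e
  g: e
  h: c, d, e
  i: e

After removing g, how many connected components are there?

1

With g gone, the remaining components are: {a, b, c, d, e, f, h, i}.
That is 1 component.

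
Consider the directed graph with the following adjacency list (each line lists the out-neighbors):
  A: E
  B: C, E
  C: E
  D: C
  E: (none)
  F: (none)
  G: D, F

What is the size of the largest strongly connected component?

1

{B} is an SCC by itself.
{F} is an SCC by itself.
{D} is an SCC by itself.
{G} is an SCC by itself.
{C} is an SCC by itself.
(and 2 more singleton SCCs)
The largest has 1 vertex.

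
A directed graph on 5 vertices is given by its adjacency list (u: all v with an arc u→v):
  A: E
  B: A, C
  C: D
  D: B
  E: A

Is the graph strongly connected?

There is no directed path from A to B, so the graph is not strongly connected.

No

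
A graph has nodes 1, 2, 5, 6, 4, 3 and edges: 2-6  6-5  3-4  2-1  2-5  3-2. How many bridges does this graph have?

The edges on the cycle 2-6-5-2 are not bridges since each lies on that cycle.
But removing 4-3 disconnects 4 from 3; removing 1-2 disconnects 1 from 2; removing 2-3 disconnects 2 from 3 — these are bridges.
That makes 3 bridges.

3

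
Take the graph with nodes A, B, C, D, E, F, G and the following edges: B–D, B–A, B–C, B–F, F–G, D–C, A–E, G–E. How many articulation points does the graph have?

1

Removing B increases the component count from 1 to 2, so B is a cut vertex.
By contrast removing A leaves 1 component; it is not a cut vertex. No other vertex is a cut vertex either.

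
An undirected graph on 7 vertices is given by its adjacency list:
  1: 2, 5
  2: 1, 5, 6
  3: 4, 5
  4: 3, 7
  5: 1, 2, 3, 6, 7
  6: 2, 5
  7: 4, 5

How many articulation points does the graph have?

Removing 5 increases the component count from 1 to 2, so 5 is a cut vertex.
By contrast removing 1 leaves 1 component; it is not a cut vertex. No other vertex is a cut vertex either.

1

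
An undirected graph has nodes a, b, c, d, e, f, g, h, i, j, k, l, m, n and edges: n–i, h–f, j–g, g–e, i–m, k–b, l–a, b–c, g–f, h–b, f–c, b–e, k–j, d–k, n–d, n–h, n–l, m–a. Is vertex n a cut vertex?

Yes

Deleting n raises the number of components from 1 to 2, so n is a cut vertex.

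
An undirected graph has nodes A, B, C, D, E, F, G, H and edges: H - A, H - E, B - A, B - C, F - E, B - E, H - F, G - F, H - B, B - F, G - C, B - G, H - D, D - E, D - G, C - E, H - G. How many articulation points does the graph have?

Removing G, for instance, still leaves 1 component. No single vertex removal increases the component count — the graph has no articulation points.

0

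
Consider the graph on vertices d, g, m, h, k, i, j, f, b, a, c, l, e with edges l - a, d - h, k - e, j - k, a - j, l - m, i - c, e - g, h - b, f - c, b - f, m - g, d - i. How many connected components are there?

2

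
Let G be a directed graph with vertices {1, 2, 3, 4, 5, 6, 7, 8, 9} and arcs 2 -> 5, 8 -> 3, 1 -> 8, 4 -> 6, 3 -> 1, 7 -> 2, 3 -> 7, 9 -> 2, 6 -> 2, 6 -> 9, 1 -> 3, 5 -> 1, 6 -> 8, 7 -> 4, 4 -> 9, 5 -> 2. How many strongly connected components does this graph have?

{1, 2, 3, 4, 5, 6, 7, 8, 9} are all mutually reachable — one SCC of size 9.
That gives 1 strongly connected component.

1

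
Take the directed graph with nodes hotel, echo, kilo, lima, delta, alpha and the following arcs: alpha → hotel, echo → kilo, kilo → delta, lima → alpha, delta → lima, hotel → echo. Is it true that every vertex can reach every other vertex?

Yes

From lima we can reach every vertex (echo, kilo, lima, alpha, delta, hotel), and every vertex can reach lima (echo, kilo, lima, alpha, delta, hotel). So the whole graph is one strongly connected component.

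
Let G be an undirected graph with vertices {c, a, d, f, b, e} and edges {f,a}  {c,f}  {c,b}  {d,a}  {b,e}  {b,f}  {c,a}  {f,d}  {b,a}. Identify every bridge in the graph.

b-e

The edges on the cycle c-b-f-c are not bridges since each lies on that cycle.
But removing e-b disconnects e from b — this is a bridge.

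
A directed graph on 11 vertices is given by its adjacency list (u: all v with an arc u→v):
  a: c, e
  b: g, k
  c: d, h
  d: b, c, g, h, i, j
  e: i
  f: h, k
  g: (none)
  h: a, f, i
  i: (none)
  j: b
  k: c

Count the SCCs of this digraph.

4

{a, b, c, d, f, h, j, k} are all mutually reachable — one SCC of size 8.
{g} is an SCC by itself.
{e} is an SCC by itself.
{i} is an SCC by itself.
That gives 4 strongly connected components.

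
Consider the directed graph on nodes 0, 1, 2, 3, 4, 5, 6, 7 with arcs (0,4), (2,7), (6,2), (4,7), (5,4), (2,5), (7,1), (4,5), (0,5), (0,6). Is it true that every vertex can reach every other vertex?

No

There is no directed path from 0 to 3, so the graph is not strongly connected.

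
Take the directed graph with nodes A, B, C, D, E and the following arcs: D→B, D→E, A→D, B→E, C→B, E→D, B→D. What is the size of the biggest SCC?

3

{B, D, E} are all mutually reachable — one SCC of size 3.
{A} is an SCC by itself.
{C} is an SCC by itself.
The largest has 3 vertices.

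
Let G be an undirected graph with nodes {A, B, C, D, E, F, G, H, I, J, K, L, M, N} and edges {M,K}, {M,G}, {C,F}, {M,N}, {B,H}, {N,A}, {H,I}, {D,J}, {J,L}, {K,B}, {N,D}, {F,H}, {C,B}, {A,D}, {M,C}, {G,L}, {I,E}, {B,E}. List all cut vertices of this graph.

M

Removing M increases the component count from 1 to 2, so M is a cut vertex.
By contrast removing J leaves 1 component; it is not a cut vertex. No other vertex is a cut vertex either.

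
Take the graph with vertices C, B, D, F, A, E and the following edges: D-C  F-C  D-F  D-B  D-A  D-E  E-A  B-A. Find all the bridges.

The edges on the cycle D-F-C-D are not bridges since each lies on that cycle.
Every edge lies on some cycle, so there are no bridges.

none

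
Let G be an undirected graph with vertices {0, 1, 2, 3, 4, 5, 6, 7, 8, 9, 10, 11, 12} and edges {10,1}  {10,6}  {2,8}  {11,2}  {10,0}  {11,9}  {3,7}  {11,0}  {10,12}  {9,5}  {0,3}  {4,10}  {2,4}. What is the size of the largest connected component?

13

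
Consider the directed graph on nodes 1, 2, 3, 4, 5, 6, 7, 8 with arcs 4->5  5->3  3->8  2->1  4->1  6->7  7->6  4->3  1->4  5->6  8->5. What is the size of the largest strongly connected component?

{3, 5, 8} are all mutually reachable — one SCC of size 3.
{6, 7} are all mutually reachable — one SCC of size 2.
{1, 4} are all mutually reachable — one SCC of size 2.
{2} is an SCC by itself.
The largest has 3 vertices.

3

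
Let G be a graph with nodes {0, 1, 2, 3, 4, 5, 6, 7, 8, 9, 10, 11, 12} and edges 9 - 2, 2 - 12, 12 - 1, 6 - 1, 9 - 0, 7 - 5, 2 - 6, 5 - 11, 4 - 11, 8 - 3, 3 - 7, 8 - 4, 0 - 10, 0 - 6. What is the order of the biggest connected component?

7

Starting from 3 we can reach 3, 4, 5, 7, 8, 11. That is one component of size 6.
Starting from 0 we can reach 0, 1, 2, 6, 9, 10, 12. That is one component of size 7.
The largest has 7 vertices.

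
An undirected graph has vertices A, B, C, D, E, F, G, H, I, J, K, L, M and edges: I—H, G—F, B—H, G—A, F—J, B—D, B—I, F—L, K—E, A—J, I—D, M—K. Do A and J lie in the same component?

Yes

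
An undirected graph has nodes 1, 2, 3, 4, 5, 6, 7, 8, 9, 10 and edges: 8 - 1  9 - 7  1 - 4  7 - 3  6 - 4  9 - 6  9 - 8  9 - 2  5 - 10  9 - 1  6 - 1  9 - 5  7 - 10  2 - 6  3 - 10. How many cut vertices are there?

Removing 9 increases the component count from 1 to 2, so 9 is a cut vertex.
By contrast removing 7 leaves 1 component; it is not a cut vertex. No other vertex is a cut vertex either.

1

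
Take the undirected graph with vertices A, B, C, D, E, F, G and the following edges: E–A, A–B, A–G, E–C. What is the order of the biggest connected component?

5

F is isolated — a component by itself.
D is isolated — a component by itself.
Starting from A we can reach A, B, C, E, G. That is one component of size 5.
The largest has 5 vertices.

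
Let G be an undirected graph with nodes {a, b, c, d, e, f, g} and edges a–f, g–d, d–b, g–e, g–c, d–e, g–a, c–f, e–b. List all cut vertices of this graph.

g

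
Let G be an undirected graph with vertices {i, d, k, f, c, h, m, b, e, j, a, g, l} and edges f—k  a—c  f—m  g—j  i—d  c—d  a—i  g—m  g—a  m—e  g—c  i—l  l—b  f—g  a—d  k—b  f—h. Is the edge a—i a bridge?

No

After removing a—i, the path a-d-i still connects them, so the edge is not a bridge.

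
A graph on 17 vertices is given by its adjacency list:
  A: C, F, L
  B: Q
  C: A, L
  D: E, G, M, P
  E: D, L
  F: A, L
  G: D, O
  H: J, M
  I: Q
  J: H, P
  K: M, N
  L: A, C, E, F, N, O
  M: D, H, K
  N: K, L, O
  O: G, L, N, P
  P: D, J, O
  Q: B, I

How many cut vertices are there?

2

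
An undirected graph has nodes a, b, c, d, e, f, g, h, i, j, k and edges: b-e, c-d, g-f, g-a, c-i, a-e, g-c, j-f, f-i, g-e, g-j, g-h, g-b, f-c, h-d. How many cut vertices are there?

Removing g increases the component count from 2 to 3, so g is a cut vertex.
By contrast removing j leaves 2 components; it is not a cut vertex. No other vertex is a cut vertex either.

1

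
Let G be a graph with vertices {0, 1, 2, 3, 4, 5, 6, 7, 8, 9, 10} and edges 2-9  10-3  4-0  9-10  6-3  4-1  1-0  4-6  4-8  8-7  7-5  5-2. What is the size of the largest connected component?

11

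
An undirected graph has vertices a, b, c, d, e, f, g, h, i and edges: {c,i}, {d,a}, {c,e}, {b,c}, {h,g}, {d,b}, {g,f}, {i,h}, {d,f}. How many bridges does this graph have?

The edges on the cycle d-b-c-i-h-g-f-d are not bridges since each lies on that cycle.
But removing c–e disconnects c from e; removing d–a disconnects d from a — these are bridges.
That makes 2 bridges.

2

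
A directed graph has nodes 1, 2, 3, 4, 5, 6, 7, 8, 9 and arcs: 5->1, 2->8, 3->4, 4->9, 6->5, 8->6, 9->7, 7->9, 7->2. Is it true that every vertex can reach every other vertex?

No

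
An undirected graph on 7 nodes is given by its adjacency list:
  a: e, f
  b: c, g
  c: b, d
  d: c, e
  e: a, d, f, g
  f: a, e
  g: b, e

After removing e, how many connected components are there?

With e gone, the remaining components are: {a, f}; {b, c, d, g}.
That is 2 components.

2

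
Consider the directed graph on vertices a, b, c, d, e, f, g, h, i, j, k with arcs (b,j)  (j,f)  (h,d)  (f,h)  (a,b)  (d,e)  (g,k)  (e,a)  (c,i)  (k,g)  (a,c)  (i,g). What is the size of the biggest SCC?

7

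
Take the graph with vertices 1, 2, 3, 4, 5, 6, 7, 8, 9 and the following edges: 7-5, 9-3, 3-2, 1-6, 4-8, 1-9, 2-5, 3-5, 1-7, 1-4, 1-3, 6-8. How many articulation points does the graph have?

1

Removing 1 increases the component count from 1 to 2, so 1 is a cut vertex.
By contrast removing 6 leaves 1 component; it is not a cut vertex. No other vertex is a cut vertex either.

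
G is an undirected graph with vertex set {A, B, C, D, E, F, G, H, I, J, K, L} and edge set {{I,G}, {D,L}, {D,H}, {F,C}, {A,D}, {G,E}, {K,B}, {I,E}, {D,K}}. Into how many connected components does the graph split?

4

J is isolated — a component by itself.
Starting from C we can reach C, F. That is one component of size 2.
Starting from E we can reach E, G, I. That is one component of size 3.
Starting from A we can reach A, B, D, H, K, L. That is one component of size 6.
Total: 4 components.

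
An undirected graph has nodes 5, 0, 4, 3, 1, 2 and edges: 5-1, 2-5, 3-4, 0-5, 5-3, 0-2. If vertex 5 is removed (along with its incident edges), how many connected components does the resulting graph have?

With 5 gone, the remaining components are: {1}; {0, 2}; {3, 4}.
That is 3 components.

3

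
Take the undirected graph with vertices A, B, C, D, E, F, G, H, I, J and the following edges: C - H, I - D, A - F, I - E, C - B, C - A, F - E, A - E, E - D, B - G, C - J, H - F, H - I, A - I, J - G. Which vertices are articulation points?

Removing C increases the component count from 1 to 2, so C is a cut vertex.
By contrast removing F leaves 1 component; it is not a cut vertex. No other vertex is a cut vertex either.

C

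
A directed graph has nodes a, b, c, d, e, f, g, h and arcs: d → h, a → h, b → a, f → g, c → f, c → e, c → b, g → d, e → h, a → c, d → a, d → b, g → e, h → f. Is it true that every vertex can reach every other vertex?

Yes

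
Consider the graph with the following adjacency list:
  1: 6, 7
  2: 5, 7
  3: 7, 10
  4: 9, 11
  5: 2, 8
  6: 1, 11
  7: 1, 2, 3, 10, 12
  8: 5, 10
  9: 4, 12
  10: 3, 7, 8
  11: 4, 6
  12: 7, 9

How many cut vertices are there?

1

Removing 7 increases the component count from 1 to 2, so 7 is a cut vertex.
By contrast removing 8 leaves 1 component; it is not a cut vertex. No other vertex is a cut vertex either.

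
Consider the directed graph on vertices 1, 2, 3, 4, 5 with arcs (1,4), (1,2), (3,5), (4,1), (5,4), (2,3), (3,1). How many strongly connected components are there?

1

{1, 2, 3, 4, 5} are all mutually reachable — one SCC of size 5.
That gives 1 strongly connected component.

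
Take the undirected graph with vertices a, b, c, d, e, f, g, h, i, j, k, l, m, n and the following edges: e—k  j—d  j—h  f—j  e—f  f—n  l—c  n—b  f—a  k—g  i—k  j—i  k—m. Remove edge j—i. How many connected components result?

2

j and i are still connected via j-f-e-k-i, so the component count stays at 2.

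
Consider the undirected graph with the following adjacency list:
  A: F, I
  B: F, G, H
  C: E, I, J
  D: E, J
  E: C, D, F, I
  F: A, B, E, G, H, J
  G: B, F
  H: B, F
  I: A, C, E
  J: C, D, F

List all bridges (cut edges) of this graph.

none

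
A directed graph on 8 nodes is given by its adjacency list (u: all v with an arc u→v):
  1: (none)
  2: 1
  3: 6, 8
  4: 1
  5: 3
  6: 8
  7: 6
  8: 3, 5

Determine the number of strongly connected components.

{3, 5, 6, 8} are all mutually reachable — one SCC of size 4.
{7} is an SCC by itself.
{2} is an SCC by itself.
{1} is an SCC by itself.
{4} is an SCC by itself.
That gives 5 strongly connected components.

5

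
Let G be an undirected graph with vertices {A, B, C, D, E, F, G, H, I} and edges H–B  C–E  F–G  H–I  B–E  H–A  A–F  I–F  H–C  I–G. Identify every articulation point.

H

Removing H increases the component count from 2 to 3, so H is a cut vertex.
By contrast removing A leaves 2 components; it is not a cut vertex. No other vertex is a cut vertex either.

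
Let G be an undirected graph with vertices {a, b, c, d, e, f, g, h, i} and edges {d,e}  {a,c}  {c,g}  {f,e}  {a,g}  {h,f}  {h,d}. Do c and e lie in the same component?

No

The component containing c is {a, c, g}, and e is not in it.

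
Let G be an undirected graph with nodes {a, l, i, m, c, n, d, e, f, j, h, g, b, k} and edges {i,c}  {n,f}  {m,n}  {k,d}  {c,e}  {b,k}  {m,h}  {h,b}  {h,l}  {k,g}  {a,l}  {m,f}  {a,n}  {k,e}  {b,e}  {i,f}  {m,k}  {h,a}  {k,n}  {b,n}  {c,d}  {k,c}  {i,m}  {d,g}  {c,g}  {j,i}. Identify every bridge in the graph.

i-j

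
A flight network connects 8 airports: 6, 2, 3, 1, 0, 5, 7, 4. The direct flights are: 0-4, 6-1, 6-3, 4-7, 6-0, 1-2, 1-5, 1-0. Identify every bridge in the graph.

The edges on the cycle 6-1-0-6 are not bridges since each lies on that cycle.
But removing 4-7 disconnects 4 from 7; removing 0-4 disconnects 0 from 4; removing 1-2 disconnects 1 from 2; removing 6-3 disconnects 6 from 3 — these are bridges.
In total 5 edges are bridges.

0-4, 1-2, 1-5, 3-6, 4-7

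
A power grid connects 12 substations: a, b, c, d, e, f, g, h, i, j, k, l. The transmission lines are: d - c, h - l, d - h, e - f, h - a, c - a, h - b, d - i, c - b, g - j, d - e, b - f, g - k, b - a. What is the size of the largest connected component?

9

Starting from g we can reach g, j, k. That is one component of size 3.
Starting from a we can reach a, b, c, d, e, f, h, i, l. That is one component of size 9.
The largest has 9 vertices.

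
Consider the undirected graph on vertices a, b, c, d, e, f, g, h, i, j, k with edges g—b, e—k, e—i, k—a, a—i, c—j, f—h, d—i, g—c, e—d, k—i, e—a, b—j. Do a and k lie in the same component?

From a we can reach a, d, e, i, k, which includes k.

Yes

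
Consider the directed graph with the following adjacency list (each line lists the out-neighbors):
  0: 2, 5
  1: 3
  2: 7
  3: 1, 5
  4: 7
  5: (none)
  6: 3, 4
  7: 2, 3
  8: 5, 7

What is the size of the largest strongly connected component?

{2, 7} are all mutually reachable — one SCC of size 2.
{1, 3} are all mutually reachable — one SCC of size 2.
{5} is an SCC by itself.
{0} is an SCC by itself.
{6} is an SCC by itself.
(and 2 more singleton SCCs)
The largest has 2 vertices.

2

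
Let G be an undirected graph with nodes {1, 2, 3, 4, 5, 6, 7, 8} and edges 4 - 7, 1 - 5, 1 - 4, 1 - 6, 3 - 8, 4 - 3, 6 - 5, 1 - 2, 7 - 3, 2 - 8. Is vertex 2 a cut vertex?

Deleting 2 leaves 1 component (was 1) (its neighbors 1, 8 remain connected to each other), so 2 is not a cut vertex.

No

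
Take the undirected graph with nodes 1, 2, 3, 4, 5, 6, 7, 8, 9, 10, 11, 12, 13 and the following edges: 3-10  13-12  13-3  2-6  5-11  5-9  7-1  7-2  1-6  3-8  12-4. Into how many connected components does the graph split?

Starting from 5 we can reach 5, 9, 11. That is one component of size 3.
Starting from 1 we can reach 1, 2, 6, 7. That is one component of size 4.
Starting from 3 we can reach 3, 4, 8, 10, 12, 13. That is one component of size 6.
Total: 3 components.

3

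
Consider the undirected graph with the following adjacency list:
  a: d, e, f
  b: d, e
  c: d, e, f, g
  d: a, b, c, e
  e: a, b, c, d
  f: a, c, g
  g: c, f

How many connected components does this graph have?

Starting from a we can reach a, b, c, d, e, f, g. That is one component of size 7.
Total: 1 component.

1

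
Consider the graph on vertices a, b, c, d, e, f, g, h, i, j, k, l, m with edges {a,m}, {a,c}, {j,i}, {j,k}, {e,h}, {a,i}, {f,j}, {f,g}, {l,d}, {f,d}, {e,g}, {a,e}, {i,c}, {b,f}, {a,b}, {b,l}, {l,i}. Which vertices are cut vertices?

a, e, j

Removing a increases the component count from 1 to 2, so a is a cut vertex.
Removing e increases the component count from 1 to 2, so e is a cut vertex.
Removing j increases the component count from 1 to 2, so j is a cut vertex.
By contrast removing g leaves 1 component; it is not a cut vertex. No other vertex is a cut vertex either.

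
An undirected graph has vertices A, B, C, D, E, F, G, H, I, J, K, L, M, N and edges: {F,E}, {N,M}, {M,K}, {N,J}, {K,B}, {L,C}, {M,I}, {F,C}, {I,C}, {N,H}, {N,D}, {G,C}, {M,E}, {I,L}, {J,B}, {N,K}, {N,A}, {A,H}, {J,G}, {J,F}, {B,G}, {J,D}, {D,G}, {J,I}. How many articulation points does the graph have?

Removing N increases the component count from 1 to 2, so N is a cut vertex.
By contrast removing H leaves 1 component; it is not a cut vertex. No other vertex is a cut vertex either.

1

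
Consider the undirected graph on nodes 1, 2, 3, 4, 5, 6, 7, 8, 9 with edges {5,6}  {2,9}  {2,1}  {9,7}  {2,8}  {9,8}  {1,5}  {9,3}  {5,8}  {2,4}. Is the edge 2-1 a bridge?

After removing 2-1, the path 2-8-5-1 still connects them, so the edge is not a bridge.

No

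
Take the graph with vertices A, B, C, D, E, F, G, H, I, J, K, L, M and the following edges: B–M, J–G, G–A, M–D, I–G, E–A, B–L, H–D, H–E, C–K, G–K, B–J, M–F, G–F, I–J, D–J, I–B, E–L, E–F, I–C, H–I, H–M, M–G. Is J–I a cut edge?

No

After removing J–I, the path J-B-I still connects them, so the edge is not a bridge.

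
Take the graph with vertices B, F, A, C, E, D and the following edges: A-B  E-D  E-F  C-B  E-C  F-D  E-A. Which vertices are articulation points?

Removing E increases the component count from 1 to 2, so E is a cut vertex.
By contrast removing F leaves 1 component; it is not a cut vertex. No other vertex is a cut vertex either.

E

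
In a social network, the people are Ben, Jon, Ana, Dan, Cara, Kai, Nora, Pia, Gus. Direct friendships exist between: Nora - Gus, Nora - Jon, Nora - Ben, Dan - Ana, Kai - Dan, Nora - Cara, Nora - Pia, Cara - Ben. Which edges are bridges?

The edges on the cycle Nora-Cara-Ben-Nora are not bridges since each lies on that cycle.
But removing Nora - Jon disconnects Nora from Jon; removing Kai - Dan disconnects Kai from Dan; removing Nora - Pia disconnects Nora from Pia; removing Ana - Dan disconnects Ana from Dan — these are bridges.
In total 5 edges are bridges.

Ana-Dan, Dan-Kai, Gus-Nora, Jon-Nora, Nora-Pia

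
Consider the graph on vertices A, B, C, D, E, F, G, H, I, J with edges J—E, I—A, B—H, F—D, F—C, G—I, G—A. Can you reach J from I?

No

The component containing I is {A, G, I}, and J is not in it.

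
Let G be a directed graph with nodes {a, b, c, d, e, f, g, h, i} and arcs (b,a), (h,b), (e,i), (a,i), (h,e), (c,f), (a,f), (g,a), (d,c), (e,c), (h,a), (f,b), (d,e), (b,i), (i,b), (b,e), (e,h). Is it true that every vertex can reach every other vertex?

There is no directed path from e to g, so the graph is not strongly connected.

No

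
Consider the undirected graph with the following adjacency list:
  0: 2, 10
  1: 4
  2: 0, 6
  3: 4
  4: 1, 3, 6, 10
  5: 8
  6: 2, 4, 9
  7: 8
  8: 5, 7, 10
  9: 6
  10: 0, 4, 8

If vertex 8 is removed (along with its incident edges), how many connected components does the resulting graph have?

3

With 8 gone, the remaining components are: {5}; {7}; {0, 1, 2, 3, 4, 6, 9, 10}.
That is 3 components.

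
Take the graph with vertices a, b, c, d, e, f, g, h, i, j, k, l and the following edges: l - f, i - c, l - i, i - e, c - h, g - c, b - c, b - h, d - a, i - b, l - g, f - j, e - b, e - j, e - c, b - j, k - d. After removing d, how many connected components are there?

3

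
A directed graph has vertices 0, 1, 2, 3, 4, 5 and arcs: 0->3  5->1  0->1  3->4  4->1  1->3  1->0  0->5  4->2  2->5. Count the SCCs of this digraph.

{0, 1, 2, 3, 4, 5} are all mutually reachable — one SCC of size 6.
That gives 1 strongly connected component.

1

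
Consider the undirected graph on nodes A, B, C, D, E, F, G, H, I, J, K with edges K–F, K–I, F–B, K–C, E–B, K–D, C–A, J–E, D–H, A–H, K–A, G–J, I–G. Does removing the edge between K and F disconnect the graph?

After removing K–F, the path K-I-G-J-E-B-F still connects them, so the edge is not a bridge.

No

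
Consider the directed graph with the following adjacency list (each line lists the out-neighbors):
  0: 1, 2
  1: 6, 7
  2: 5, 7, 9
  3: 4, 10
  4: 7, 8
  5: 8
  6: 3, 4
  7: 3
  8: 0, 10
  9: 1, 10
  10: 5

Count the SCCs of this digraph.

1

{0, 1, 2, 3, 4, 5, 6, 7, 8, 9, 10} are all mutually reachable — one SCC of size 11.
That gives 1 strongly connected component.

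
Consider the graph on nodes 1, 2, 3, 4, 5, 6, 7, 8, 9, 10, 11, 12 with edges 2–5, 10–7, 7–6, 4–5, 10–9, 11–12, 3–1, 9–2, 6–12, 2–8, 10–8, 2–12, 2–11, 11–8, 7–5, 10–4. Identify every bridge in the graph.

1-3

The edges on the cycle 10-4-5-2-9-10 are not bridges since each lies on that cycle.
But removing 3–1 disconnects 3 from 1 — this is a bridge.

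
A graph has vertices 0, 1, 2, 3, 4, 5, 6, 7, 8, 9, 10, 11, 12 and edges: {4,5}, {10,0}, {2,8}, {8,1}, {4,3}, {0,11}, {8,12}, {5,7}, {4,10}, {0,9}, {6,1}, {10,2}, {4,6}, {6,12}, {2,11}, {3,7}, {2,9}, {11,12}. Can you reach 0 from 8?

Yes

From 8 we can reach 0, 1, 2, 3, 4, 5, 6, 7, 8, 9, 10, 11, 12, which includes 0.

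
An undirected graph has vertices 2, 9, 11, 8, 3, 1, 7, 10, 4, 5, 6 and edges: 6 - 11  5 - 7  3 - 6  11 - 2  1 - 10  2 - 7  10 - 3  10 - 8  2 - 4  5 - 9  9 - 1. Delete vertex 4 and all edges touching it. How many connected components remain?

1

With 4 gone, the remaining components are: {1, 2, 3, 5, 6, 7, 8, 9, 10, 11}.
That is 1 component.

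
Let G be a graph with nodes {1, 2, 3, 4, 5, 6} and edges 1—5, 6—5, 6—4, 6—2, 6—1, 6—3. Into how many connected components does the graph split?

Starting from 1 we can reach 1, 2, 3, 4, 5, 6. That is one component of size 6.
Total: 1 component.

1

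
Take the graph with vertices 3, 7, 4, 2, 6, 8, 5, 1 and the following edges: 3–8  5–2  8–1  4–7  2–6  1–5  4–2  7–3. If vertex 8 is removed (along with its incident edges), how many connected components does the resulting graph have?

With 8 gone, the remaining components are: {1, 2, 3, 4, 5, 6, 7}.
That is 1 component.

1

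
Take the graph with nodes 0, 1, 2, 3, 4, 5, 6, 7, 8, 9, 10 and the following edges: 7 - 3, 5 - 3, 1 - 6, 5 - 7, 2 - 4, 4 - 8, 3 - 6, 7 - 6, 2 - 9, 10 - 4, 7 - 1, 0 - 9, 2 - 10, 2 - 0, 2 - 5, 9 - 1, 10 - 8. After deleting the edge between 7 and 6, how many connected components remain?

1

7 and 6 are still connected via 7-3-6, so the component count stays at 1.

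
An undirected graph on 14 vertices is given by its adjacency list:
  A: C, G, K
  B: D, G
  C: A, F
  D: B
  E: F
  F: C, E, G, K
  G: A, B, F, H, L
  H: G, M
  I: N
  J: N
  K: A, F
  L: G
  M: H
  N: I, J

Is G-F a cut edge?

No

After removing G-F, the path G-A-K-F still connects them, so the edge is not a bridge.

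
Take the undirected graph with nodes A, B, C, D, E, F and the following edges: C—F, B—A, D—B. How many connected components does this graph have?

3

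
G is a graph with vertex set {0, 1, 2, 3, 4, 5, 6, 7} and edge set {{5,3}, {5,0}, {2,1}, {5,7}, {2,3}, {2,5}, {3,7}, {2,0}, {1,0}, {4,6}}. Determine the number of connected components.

2

Starting from 4 we can reach 4, 6. That is one component of size 2.
Starting from 0 we can reach 0, 1, 2, 3, 5, 7. That is one component of size 6.
Total: 2 components.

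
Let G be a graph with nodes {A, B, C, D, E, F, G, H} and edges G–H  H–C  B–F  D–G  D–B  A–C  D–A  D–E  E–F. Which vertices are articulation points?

D

Removing D increases the component count from 1 to 2, so D is a cut vertex.
By contrast removing E leaves 1 component; it is not a cut vertex. No other vertex is a cut vertex either.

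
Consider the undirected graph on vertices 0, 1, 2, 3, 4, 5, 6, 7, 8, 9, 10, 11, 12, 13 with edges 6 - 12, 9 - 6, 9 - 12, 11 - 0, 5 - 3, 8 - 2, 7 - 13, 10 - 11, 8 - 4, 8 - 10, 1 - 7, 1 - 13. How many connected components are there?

Starting from 3 we can reach 3, 5. That is one component of size 2.
Starting from 6 we can reach 6, 9, 12. That is one component of size 3.
Starting from 1 we can reach 1, 7, 13. That is one component of size 3.
Starting from 0 we can reach 0, 2, 4, 8, 10, 11. That is one component of size 6.
Total: 4 components.

4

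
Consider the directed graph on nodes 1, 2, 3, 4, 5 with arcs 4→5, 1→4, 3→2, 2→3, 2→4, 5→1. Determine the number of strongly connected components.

2

{1, 4, 5} are all mutually reachable — one SCC of size 3.
{2, 3} are all mutually reachable — one SCC of size 2.
That gives 2 strongly connected components.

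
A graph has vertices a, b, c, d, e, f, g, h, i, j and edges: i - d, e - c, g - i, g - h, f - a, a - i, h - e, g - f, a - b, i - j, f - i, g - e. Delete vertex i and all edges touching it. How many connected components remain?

With i gone, the remaining components are: {d}; {j}; {a, b, c, e, f, g, h}.
That is 3 components.

3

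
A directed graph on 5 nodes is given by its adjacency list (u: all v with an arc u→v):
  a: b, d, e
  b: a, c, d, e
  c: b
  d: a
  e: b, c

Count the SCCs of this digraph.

{a, b, c, d, e} are all mutually reachable — one SCC of size 5.
That gives 1 strongly connected component.

1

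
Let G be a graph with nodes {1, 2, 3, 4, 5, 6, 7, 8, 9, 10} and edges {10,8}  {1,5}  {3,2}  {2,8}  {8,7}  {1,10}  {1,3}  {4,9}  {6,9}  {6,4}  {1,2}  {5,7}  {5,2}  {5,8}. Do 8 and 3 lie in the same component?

Yes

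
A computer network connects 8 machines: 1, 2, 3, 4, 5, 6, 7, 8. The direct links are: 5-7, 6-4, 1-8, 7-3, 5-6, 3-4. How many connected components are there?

3

2 is isolated — a component by itself.
Starting from 1 we can reach 1, 8. That is one component of size 2.
Starting from 3 we can reach 3, 4, 5, 6, 7. That is one component of size 5.
Total: 3 components.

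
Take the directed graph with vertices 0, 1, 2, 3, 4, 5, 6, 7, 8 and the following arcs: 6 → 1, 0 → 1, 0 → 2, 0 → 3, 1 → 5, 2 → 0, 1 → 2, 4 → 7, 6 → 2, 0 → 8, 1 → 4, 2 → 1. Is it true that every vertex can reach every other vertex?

No

There is no directed path from 3 to 6, so the graph is not strongly connected.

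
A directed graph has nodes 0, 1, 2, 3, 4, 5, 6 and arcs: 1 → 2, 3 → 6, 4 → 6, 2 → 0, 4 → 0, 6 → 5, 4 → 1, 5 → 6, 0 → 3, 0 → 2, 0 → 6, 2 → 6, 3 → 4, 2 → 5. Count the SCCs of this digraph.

2

{0, 1, 2, 3, 4} are all mutually reachable — one SCC of size 5.
{5, 6} are all mutually reachable — one SCC of size 2.
That gives 2 strongly connected components.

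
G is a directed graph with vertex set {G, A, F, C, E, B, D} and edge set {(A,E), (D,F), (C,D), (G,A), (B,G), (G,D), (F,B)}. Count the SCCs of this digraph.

4

{B, D, F, G} are all mutually reachable — one SCC of size 4.
{C} is an SCC by itself.
{A} is an SCC by itself.
{E} is an SCC by itself.
That gives 4 strongly connected components.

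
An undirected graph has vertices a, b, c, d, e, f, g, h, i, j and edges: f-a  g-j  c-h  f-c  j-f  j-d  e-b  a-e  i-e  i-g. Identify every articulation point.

c, e, f, j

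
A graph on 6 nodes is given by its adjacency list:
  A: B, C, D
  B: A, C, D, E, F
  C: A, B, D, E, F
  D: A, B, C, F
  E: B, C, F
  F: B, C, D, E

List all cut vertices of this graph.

none

Removing F, for instance, still leaves 1 component. No single vertex removal increases the component count — the graph has no articulation points.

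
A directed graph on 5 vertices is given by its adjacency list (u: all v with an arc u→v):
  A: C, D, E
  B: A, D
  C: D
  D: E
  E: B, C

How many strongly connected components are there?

{A, B, C, D, E} are all mutually reachable — one SCC of size 5.
That gives 1 strongly connected component.

1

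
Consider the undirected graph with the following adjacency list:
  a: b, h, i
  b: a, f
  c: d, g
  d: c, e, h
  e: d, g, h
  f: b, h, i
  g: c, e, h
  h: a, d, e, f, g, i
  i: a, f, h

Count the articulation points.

Removing h increases the component count from 1 to 2, so h is a cut vertex.
By contrast removing f leaves 1 component; it is not a cut vertex. No other vertex is a cut vertex either.

1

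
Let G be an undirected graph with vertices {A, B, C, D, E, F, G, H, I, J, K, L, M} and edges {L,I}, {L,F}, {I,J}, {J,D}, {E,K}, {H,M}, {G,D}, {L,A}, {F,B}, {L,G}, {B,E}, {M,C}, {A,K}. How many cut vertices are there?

Removing L increases the component count from 2 to 3, so L is a cut vertex.
Removing M increases the component count from 2 to 3, so M is a cut vertex.
By contrast removing C leaves 2 components; it is not a cut vertex. No other vertex is a cut vertex either.

2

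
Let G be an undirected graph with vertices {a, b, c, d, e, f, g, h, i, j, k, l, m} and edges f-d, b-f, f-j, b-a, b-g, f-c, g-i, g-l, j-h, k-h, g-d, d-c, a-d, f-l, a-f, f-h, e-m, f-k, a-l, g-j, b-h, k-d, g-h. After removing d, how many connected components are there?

With d gone, the remaining components are: {e, m}; {a, b, c, f, g, h, i, j, k, l}.
That is 2 components.

2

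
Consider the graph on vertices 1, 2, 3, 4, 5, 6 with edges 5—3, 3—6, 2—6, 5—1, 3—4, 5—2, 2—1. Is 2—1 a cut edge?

No

After removing 2—1, the path 2-5-1 still connects them, so the edge is not a bridge.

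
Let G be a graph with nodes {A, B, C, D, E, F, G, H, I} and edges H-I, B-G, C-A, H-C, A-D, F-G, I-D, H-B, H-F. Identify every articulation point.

H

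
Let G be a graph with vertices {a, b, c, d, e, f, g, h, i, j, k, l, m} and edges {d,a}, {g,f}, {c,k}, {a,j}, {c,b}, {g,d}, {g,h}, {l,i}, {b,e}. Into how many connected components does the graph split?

m is isolated — a component by itself.
Starting from i we can reach i, l. That is one component of size 2.
Starting from b we can reach b, c, e, k. That is one component of size 4.
Starting from a we can reach a, d, f, g, h, j. That is one component of size 6.
Total: 4 components.

4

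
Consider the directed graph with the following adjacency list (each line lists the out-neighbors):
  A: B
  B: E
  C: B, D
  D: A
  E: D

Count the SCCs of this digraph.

2

{A, B, D, E} are all mutually reachable — one SCC of size 4.
{C} is an SCC by itself.
That gives 2 strongly connected components.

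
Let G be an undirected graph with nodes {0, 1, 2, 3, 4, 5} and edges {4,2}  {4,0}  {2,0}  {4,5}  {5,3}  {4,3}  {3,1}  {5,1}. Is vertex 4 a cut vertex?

Deleting 4 raises the number of components from 1 to 2, so 4 is a cut vertex.

Yes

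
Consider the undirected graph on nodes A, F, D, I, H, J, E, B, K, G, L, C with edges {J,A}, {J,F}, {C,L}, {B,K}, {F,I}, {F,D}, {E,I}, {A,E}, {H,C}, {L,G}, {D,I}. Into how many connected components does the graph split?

Starting from B we can reach B, K. That is one component of size 2.
Starting from C we can reach C, G, H, L. That is one component of size 4.
Starting from A we can reach A, D, E, F, I, J. That is one component of size 6.
Total: 3 components.

3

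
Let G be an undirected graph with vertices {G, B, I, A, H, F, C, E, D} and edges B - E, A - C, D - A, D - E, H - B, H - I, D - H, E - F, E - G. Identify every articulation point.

A, D, E, H

Removing A increases the component count from 1 to 2, so A is a cut vertex.
Removing D increases the component count from 1 to 2, so D is a cut vertex.
Removing E increases the component count from 1 to 3, so E is a cut vertex.
Likewise H is a cut vertex.
By contrast removing I leaves 1 component; it is not a cut vertex. No other vertex is a cut vertex either.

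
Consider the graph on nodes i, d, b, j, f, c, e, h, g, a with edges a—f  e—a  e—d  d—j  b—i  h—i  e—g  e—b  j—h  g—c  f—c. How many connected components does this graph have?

Starting from a we can reach a, b, c, d, e, f, g, h, i, j. That is one component of size 10.
Total: 1 component.

1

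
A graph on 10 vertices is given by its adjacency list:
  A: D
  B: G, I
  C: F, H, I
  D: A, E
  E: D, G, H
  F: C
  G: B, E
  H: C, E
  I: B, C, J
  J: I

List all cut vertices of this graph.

Removing C increases the component count from 1 to 2, so C is a cut vertex.
Removing D increases the component count from 1 to 2, so D is a cut vertex.
Removing E increases the component count from 1 to 2, so E is a cut vertex.
Likewise I is a cut vertex.
By contrast removing A leaves 1 component; it is not a cut vertex. No other vertex is a cut vertex either.

C, D, E, I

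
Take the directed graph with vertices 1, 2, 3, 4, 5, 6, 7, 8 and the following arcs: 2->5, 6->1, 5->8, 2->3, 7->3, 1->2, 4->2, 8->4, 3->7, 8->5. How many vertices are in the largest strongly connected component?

4

{2, 4, 5, 8} are all mutually reachable — one SCC of size 4.
{3, 7} are all mutually reachable — one SCC of size 2.
{1} is an SCC by itself.
{6} is an SCC by itself.
The largest has 4 vertices.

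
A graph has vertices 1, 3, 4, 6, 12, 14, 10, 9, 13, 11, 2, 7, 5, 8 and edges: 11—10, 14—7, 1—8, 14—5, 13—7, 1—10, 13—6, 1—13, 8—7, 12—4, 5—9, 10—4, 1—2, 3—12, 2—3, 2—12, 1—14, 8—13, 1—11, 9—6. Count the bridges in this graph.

The edges on the cycle 1-14-5-9-6-13-1 are not bridges since each lies on that cycle.
Every edge lies on some cycle, so there are no bridges.

0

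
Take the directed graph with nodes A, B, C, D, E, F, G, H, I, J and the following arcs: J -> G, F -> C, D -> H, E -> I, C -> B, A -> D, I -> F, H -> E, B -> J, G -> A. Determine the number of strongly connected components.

1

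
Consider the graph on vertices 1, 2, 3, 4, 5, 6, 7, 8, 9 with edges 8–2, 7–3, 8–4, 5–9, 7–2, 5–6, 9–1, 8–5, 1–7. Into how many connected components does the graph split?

1

Starting from 1 we can reach 1, 2, 3, 4, 5, 6, 7, 8, 9. That is one component of size 9.
Total: 1 component.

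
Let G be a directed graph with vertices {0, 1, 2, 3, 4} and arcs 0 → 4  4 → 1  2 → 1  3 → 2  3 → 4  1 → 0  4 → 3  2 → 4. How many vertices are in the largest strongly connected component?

5

{0, 1, 2, 3, 4} are all mutually reachable — one SCC of size 5.
The largest has 5 vertices.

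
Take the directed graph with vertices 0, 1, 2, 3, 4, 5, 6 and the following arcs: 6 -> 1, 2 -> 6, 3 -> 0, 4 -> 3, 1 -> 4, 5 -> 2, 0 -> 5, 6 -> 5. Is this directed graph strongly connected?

Yes

From 0 we can reach every vertex (0, 1, 2, 3, 4, 5, 6), and every vertex can reach 0 (0, 1, 2, 3, 4, 5, 6). So the whole graph is one strongly connected component.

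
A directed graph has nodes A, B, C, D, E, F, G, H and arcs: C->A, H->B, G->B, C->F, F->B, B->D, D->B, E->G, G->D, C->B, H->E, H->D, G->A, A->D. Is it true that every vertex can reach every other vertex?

No

There is no directed path from G to F, so the graph is not strongly connected.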